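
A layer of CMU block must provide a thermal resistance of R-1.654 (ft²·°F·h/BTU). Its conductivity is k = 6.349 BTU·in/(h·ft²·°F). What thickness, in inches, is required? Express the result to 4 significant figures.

10.50 in

L = R × k = 1.654 × 6.349 = 10.501 in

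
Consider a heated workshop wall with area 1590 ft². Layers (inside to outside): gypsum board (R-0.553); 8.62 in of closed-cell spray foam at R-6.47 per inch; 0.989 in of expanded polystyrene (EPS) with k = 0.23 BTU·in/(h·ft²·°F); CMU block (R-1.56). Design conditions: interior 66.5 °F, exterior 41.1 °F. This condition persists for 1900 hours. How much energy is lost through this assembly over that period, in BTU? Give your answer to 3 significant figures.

1230000 BTU

8.62 × 6.47 = 55.77
0.989/0.23 = 4.3
R_total = 0.553 + 55.77 + 4.3 + 1.56 = 62.18 ft²·°F·h/BTU
Q = 1590 × (66.5 − 41.1) / 62.18 = 649.5 BTU/h
E = 649.5 × 1900 = 1234000 BTU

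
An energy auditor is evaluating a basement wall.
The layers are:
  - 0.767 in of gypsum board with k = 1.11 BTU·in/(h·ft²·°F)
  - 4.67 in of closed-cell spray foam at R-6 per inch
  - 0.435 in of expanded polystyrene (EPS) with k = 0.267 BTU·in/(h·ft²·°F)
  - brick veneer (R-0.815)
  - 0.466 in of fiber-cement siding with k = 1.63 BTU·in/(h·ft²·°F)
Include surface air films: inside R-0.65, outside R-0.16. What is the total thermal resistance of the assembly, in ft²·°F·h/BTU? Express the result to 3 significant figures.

0.767/1.11 = 0.691
4.67 × 6 = 28.02
0.435/0.267 = 1.629
0.466/1.63 = 0.2859
R_total = 0.65 + 0.691 + 28.02 + 1.629 + 0.815 + 0.2859 + 0.16 = 32.25 ft²·°F·h/BTU

32.3 ft²·°F·h/BTU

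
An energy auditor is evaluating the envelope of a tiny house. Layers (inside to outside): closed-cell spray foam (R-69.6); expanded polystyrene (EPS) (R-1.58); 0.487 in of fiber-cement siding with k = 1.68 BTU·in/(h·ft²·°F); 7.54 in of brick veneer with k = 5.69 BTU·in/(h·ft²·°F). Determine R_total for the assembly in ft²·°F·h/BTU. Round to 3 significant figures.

0.487/1.68 = 0.2899
7.54/5.69 = 1.325
R_total = 69.6 + 1.58 + 0.2899 + 1.325 = 72.8 ft²·°F·h/BTU

72.8 ft²·°F·h/BTU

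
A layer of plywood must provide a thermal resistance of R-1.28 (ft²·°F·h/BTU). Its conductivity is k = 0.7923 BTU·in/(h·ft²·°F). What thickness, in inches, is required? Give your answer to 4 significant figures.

1.014 in

L = R × k = 1.28 × 0.7923 = 1.0141 in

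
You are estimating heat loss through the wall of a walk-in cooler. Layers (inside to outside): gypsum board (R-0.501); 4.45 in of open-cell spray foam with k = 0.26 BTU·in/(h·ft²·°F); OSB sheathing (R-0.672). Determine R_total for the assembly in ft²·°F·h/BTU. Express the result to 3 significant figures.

4.45/0.26 = 17.12
R_total = 0.501 + 17.12 + 0.672 = 18.29 ft²·°F·h/BTU

18.3 ft²·°F·h/BTU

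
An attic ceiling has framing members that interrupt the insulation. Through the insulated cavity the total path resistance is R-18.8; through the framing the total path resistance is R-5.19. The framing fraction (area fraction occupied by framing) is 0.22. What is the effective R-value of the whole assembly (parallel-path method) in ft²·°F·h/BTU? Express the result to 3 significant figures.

U_eff = 0.78/18.8 + 0.22/5.19 = 0.04149 + 0.04239 = 0.08388
R_eff = 1/U_eff = 11.92 ft²·°F·h/BTU

11.9 ft²·°F·h/BTU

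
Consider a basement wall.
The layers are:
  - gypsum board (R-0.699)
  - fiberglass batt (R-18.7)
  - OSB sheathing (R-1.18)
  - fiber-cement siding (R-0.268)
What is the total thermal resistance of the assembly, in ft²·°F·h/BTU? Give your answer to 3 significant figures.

R_total = 0.699 + 18.7 + 1.18 + 0.268 = 20.85 ft²·°F·h/BTU

20.8 ft²·°F·h/BTU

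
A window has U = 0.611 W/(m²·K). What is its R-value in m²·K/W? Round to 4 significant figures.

1.637 m²·K/W

R = 1/U = 1/0.611 = 1.6367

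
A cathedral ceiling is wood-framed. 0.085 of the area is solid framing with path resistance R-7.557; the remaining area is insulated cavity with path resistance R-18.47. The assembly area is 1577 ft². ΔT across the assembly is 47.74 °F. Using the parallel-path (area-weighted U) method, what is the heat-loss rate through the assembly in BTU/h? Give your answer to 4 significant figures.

4576 BTU/h

U_eff = 0.915/18.47 + 0.085/7.557 = 0.04954 + 0.011248 = 0.060788
R_eff = 1/U_eff = 16.451 ft²·°F·h/BTU
Q = 1577 × 47.74 / 16.451 = 4576.5 BTU/h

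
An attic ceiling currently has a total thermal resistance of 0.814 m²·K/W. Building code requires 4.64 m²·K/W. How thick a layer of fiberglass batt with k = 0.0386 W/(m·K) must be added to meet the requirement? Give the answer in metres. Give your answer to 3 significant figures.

0.148 m

ΔR = 4.64 − 0.814 = 3.826 m²·K/W
L = ΔR × k = 3.826 × 0.0386 = 0.1477 m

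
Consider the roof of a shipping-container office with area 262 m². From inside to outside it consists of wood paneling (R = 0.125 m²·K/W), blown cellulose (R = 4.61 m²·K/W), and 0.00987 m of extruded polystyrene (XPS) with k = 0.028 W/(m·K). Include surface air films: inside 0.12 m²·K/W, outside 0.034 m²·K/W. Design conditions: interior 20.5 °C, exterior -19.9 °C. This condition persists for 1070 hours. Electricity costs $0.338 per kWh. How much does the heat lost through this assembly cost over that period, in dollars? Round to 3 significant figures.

0.00987/0.028 = 0.3525
R_total = 0.12 + 0.125 + 4.61 + 0.3525 + 0.034 = 5.242 m²·K/W
Q = 262 × (20.5 − (-19.9)) / 5.242 = 2019 W
E = 2019 W × 1070 h / 1000 = 2161 kWh
Cost = 2161 × 0.338 = $730.3

730 dollars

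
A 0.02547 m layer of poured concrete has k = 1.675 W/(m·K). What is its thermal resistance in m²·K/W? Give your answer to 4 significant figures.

R = L/k = 0.02547/1.675 = 0.015206 m²·K/W

0.01521 m²·K/W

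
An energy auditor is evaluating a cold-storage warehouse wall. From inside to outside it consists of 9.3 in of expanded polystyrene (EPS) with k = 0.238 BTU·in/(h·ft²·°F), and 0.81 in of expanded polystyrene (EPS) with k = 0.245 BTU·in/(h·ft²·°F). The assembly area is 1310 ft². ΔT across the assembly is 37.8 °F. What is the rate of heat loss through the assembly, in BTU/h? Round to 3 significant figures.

9.3/0.238 = 39.08
0.81/0.245 = 3.306
R_total = 39.08 + 3.306 = 42.38 ft²·°F·h/BTU
Q = A·ΔT/R = 1310 × 37.8 / 42.38 = 1168 BTU/h

1170 BTU/h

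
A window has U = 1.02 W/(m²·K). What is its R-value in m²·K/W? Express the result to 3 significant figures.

R = 1/U = 1/1.02 = 0.9804

0.980 m²·K/W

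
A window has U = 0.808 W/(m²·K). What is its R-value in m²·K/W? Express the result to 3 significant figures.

R = 1/U = 1/0.808 = 1.238

1.24 m²·K/W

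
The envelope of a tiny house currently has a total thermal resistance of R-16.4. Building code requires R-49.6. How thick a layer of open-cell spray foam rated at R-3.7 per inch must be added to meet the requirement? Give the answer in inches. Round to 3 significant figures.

ΔR = 49.6 − 16.4 = 33.2 ft²·°F·h/BTU
L = ΔR / (R/in) = 33.2/3.7 = 8.973 in

8.97 in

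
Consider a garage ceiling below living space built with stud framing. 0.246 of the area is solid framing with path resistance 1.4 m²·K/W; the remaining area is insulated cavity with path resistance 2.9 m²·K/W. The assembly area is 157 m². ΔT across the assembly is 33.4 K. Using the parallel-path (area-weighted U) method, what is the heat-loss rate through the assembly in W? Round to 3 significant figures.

U_eff = 0.754/2.9 + 0.246/1.4 = 0.26 + 0.1757 = 0.4357
R_eff = 1/U_eff = 2.295 m²·K/W
Q = 157 × 33.4 / 2.295 = 2285 W

2280 W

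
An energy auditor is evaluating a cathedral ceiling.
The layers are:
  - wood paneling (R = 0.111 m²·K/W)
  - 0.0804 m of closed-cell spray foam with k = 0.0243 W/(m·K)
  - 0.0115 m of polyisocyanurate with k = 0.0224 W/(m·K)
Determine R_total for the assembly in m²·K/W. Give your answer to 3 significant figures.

3.93 m²·K/W

0.0804/0.0243 = 3.309
0.0115/0.0224 = 0.5134
R_total = 0.111 + 3.309 + 0.5134 = 3.933 m²·K/W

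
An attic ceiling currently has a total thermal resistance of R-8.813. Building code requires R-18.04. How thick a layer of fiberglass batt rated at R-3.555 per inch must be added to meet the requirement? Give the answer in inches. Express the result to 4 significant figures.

ΔR = 18.04 − 8.813 = 9.227 ft²·°F·h/BTU
L = ΔR / (R/in) = 9.227/3.555 = 2.5955 in

2.595 in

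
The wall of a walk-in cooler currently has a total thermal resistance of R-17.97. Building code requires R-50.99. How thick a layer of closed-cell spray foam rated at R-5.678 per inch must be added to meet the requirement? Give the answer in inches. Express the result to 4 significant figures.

ΔR = 50.99 − 17.97 = 33.02 ft²·°F·h/BTU
L = ΔR / (R/in) = 33.02/5.678 = 5.8154 in

5.815 in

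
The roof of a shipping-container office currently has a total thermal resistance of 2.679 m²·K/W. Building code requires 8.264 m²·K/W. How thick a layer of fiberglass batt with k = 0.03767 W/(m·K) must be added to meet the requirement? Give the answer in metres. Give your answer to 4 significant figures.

ΔR = 8.264 − 2.679 = 5.585 m²·K/W
L = ΔR × k = 5.585 × 0.03767 = 0.21039 m

0.2104 m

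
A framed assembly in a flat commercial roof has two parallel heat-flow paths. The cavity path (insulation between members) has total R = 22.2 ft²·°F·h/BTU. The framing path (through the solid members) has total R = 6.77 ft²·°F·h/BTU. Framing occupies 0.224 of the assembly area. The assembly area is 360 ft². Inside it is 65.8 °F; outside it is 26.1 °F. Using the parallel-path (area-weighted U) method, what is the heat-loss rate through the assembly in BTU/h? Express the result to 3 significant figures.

972 BTU/h

U_eff = 0.776/22.2 + 0.224/6.77 = 0.03495 + 0.03309 = 0.06804
R_eff = 1/U_eff = 14.7 ft²·°F·h/BTU
Q = 360 × (65.8 − 26.1) / 14.7 = 972.5 BTU/h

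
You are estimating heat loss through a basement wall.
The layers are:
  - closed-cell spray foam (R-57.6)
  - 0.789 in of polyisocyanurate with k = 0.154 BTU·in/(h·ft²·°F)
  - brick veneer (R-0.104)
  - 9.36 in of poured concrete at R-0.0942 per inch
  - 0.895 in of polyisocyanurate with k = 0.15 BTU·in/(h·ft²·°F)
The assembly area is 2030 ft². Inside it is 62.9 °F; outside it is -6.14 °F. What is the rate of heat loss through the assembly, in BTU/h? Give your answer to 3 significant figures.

2010 BTU/h

0.789/0.154 = 5.123
9.36 × 0.0942 = 0.8817
0.895/0.15 = 5.967
R_total = 57.6 + 5.123 + 0.104 + 0.8817 + 5.967 = 69.68 ft²·°F·h/BTU
Q = A·ΔT/R = 2030 × (62.9 − (-6.14)) / 69.68 = 2011 BTU/h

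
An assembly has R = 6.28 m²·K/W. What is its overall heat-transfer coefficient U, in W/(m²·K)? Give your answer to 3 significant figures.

U = 1/R = 1/6.28 = 0.1592

0.159 W/(m²·K)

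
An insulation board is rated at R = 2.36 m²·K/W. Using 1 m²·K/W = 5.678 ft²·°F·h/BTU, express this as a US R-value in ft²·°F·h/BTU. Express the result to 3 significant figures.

R_US = 2.36 × 5.678 = 13.4

13.4 ft²·°F·h/BTU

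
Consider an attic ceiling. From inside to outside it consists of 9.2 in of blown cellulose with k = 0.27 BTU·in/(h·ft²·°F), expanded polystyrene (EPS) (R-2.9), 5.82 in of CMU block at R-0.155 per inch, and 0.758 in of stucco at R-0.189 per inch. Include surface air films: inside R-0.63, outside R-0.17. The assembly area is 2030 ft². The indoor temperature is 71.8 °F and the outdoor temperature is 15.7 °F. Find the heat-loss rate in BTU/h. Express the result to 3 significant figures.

2930 BTU/h

9.2/0.27 = 34.07
5.82 × 0.155 = 0.9021
0.758 × 0.189 = 0.1433
R_total = 0.63 + 34.07 + 2.9 + 0.9021 + 0.1433 + 0.17 = 38.82 ft²·°F·h/BTU
Q = A·ΔT/R = 2030 × (71.8 − 15.7) / 38.82 = 2934 BTU/h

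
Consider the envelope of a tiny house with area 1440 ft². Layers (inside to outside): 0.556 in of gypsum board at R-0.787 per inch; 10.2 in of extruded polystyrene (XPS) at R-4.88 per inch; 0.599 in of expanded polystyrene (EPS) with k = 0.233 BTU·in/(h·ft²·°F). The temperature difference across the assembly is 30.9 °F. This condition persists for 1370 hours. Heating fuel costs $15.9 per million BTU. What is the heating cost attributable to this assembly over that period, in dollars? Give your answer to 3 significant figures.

0.556 × 0.787 = 0.4376
10.2 × 4.88 = 49.78
0.599/0.233 = 2.571
R_total = 0.4376 + 49.78 + 2.571 = 52.78 ft²·°F·h/BTU
Q = 1440 × 30.9 / 52.78 = 843 BTU/h
E = 843 × 1370 = 1155000 BTU
Cost = 1155000/10⁶ × 15.9 = $18.36

18.4 dollars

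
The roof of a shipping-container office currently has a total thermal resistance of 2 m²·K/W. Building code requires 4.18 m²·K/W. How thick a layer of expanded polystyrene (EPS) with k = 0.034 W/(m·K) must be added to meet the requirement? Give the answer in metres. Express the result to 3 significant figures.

ΔR = 4.18 − 2 = 2.18 m²·K/W
L = ΔR × k = 2.18 × 0.034 = 0.07412 m

0.0741 m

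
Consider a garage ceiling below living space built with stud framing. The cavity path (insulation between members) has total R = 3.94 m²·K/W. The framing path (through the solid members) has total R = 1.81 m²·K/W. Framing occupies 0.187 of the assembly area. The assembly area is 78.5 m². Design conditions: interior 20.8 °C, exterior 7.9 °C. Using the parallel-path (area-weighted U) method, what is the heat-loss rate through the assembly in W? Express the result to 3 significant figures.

U_eff = 0.813/3.94 + 0.187/1.81 = 0.2063 + 0.1033 = 0.3097
R_eff = 1/U_eff = 3.229 m²·K/W
Q = 78.5 × (20.8 − 7.9) / 3.229 = 313.6 W

314 W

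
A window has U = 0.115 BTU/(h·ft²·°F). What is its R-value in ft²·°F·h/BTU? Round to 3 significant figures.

8.70 ft²·°F·h/BTU

R = 1/U = 1/0.115 = 8.696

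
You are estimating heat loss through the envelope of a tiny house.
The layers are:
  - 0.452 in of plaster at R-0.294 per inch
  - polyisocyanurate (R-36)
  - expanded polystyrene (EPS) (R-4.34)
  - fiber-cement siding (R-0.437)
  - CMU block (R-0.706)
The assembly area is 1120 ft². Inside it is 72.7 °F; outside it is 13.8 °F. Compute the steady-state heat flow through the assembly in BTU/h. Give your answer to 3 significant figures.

0.452 × 0.294 = 0.1329
R_total = 0.1329 + 36 + 4.34 + 0.437 + 0.706 = 41.62 ft²·°F·h/BTU
Q = A·ΔT/R = 1120 × (72.7 − 13.8) / 41.62 = 1585 BTU/h

1590 BTU/h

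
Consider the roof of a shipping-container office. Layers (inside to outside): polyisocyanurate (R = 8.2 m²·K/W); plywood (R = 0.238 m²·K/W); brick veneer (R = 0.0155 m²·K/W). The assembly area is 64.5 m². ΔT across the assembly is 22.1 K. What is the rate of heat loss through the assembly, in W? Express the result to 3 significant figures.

169 W

R_total = 8.2 + 0.238 + 0.0155 = 8.454 m²·K/W
Q = A·ΔT/R = 64.5 × 22.1 / 8.454 = 168.6 W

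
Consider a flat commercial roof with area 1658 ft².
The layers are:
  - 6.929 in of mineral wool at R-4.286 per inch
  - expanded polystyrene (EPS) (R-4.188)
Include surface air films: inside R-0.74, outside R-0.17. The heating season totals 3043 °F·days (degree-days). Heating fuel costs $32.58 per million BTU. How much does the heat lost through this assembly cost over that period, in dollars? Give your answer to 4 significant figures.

6.929 × 4.286 = 29.698
R_total = 0.74 + 29.698 + 4.188 + 0.17 = 34.796 ft²·°F·h/BTU
E = A × HDD × 24 / R = 1658 × 3043 × 24 / 34.796 = 3479900 BTU
Cost = 3479900/10⁶ × 32.58 = $113.38

113.4 dollars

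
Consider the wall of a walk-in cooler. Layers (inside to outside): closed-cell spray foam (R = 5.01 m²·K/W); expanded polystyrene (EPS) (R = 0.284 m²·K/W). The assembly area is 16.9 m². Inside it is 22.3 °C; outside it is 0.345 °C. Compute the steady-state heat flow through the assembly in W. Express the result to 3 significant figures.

70.1 W

R_total = 5.01 + 0.284 = 5.294 m²·K/W
Q = A·ΔT/R = 16.9 × (22.3 − 0.345) / 5.294 = 70.09 W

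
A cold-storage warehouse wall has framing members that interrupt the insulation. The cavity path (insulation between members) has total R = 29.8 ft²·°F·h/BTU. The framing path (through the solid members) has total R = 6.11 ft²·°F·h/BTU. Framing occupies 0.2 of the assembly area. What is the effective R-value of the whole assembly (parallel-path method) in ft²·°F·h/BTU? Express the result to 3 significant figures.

16.8 ft²·°F·h/BTU

U_eff = 0.8/29.8 + 0.2/6.11 = 0.02685 + 0.03273 = 0.05958
R_eff = 1/U_eff = 16.78 ft²·°F·h/BTU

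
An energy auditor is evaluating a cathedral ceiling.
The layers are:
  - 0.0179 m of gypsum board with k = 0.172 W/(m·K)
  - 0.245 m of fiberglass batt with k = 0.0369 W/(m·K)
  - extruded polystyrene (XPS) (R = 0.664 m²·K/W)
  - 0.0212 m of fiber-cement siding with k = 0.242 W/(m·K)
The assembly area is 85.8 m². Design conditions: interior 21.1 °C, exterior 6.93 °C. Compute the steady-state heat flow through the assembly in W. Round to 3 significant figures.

0.0179/0.172 = 0.1041
0.245/0.0369 = 6.64
0.0212/0.242 = 0.0876
R_total = 0.1041 + 6.64 + 0.664 + 0.0876 = 7.495 m²·K/W
Q = A·ΔT/R = 85.8 × (21.1 − 6.93) / 7.495 = 162.2 W

162 W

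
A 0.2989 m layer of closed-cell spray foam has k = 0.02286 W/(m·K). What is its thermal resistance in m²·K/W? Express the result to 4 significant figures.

R = L/k = 0.2989/0.02286 = 13.075 m²·K/W

13.08 m²·K/W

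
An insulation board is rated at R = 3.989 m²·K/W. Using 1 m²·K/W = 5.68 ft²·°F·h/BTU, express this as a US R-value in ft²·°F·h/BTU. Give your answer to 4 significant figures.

22.66 ft²·°F·h/BTU

R_US = 3.989 × 5.68 = 22.658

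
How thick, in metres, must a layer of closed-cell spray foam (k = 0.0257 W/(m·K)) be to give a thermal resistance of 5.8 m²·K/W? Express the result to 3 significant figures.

0.149 m

L = R·k = 5.8 × 0.0257 = 0.1491 m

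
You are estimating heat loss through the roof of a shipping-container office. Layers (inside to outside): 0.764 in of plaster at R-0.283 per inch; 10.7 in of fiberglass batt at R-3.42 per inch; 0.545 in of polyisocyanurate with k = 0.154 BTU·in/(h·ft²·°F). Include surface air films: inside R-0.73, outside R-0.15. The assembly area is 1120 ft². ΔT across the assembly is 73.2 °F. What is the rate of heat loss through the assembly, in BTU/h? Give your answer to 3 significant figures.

1990 BTU/h

0.764 × 0.283 = 0.2162
10.7 × 3.42 = 36.59
0.545/0.154 = 3.539
R_total = 0.73 + 0.2162 + 36.59 + 3.539 + 0.15 = 41.23 ft²·°F·h/BTU
Q = A·ΔT/R = 1120 × 73.2 / 41.23 = 1988 BTU/h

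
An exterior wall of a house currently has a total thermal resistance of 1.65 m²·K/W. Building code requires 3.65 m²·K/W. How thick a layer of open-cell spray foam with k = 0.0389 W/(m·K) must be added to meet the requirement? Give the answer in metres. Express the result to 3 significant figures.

0.0778 m

ΔR = 3.65 − 1.65 = 2 m²·K/W
L = ΔR × k = 2 × 0.0389 = 0.0778 m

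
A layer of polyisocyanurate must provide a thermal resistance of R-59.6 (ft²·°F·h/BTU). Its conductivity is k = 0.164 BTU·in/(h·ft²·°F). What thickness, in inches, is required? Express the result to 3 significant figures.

9.77 in

L = R × k = 59.6 × 0.164 = 9.774 in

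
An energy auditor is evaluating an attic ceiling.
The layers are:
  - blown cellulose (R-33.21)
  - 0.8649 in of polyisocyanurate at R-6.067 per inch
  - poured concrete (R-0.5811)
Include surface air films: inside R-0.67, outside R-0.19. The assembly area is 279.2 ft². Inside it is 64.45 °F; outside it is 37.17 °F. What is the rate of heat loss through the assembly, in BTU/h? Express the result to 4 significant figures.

0.8649 × 6.067 = 5.2473
R_total = 0.67 + 33.21 + 5.2473 + 0.5811 + 0.19 = 39.898 ft²·°F·h/BTU
Q = A·ΔT/R = 279.2 × (64.45 − 37.17) / 39.898 = 190.9 BTU/h

190.9 BTU/h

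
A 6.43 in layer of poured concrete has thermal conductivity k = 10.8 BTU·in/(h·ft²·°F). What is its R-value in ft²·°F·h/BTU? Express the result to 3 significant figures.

0.595 ft²·°F·h/BTU

R = L/k = 6.43/10.8 = 0.5954 ft²·°F·h/BTU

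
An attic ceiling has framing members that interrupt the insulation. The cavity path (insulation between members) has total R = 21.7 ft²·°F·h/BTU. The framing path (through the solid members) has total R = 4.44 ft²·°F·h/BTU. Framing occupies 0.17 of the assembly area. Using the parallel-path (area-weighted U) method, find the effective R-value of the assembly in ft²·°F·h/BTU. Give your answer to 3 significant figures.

13.1 ft²·°F·h/BTU

U_eff = 0.83/21.7 + 0.17/4.44 = 0.03825 + 0.03829 = 0.07654
R_eff = 1/U_eff = 13.07 ft²·°F·h/BTU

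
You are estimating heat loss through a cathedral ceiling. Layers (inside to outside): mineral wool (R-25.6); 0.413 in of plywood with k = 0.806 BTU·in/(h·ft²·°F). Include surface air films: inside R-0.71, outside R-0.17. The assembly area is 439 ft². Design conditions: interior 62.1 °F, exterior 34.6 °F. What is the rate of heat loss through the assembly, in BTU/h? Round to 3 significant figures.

0.413/0.806 = 0.5124
R_total = 0.71 + 25.6 + 0.5124 + 0.17 = 26.99 ft²·°F·h/BTU
Q = A·ΔT/R = 439 × (62.1 − 34.6) / 26.99 = 447.3 BTU/h

447 BTU/h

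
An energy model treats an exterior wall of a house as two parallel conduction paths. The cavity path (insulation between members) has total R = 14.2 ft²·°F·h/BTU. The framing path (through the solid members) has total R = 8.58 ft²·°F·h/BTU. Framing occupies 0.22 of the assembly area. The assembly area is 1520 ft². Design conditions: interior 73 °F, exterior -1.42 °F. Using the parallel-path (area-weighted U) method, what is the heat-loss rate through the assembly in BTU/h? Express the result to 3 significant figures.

U_eff = 0.78/14.2 + 0.22/8.58 = 0.05493 + 0.02564 = 0.08057
R_eff = 1/U_eff = 12.41 ft²·°F·h/BTU
Q = 1520 × (73 − (-1.42)) / 12.41 = 9114 BTU/h

9110 BTU/h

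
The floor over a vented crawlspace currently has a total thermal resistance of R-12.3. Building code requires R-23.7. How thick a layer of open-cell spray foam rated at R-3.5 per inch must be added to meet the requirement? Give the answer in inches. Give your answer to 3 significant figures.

ΔR = 23.7 − 12.3 = 11.4 ft²·°F·h/BTU
L = ΔR / (R/in) = 11.4/3.5 = 3.257 in

3.26 in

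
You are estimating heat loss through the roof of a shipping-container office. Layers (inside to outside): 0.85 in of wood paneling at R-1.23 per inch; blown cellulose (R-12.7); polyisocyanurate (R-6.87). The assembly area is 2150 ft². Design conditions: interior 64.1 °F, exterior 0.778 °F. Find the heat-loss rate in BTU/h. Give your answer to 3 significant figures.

6600 BTU/h

0.85 × 1.23 = 1.045
R_total = 1.045 + 12.7 + 6.87 = 20.62 ft²·°F·h/BTU
Q = A·ΔT/R = 2150 × (64.1 − 0.778) / 20.62 = 6604 BTU/h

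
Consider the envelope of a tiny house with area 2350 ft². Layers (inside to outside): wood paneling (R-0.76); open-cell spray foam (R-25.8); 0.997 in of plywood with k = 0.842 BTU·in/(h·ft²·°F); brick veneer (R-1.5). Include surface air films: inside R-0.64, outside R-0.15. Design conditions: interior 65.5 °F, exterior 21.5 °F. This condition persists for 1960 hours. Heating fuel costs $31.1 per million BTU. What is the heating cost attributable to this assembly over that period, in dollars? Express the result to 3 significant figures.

0.997/0.842 = 1.184
R_total = 0.64 + 0.76 + 25.8 + 1.184 + 1.5 + 0.15 = 30.03 ft²·°F·h/BTU
Q = 2350 × (65.5 − 21.5) / 30.03 = 3443 BTU/h
E = 3443 × 1960 = 6748000 BTU
Cost = 6748000/10⁶ × 31.1 = $209.9

210 dollars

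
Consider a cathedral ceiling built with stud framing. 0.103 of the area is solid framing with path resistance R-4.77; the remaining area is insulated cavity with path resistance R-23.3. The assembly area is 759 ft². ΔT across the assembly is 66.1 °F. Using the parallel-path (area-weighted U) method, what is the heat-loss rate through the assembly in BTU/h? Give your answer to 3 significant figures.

3010 BTU/h

U_eff = 0.897/23.3 + 0.103/4.77 = 0.0385 + 0.02159 = 0.06009
R_eff = 1/U_eff = 16.64 ft²·°F·h/BTU
Q = 759 × 66.1 / 16.64 = 3015 BTU/h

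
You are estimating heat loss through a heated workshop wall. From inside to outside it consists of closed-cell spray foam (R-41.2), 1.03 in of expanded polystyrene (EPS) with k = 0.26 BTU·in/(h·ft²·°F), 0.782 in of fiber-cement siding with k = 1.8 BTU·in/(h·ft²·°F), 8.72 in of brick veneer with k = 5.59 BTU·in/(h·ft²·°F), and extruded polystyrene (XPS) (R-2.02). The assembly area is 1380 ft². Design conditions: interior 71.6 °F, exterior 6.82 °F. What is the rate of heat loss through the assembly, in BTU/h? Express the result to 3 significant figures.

1820 BTU/h

1.03/0.26 = 3.962
0.782/1.8 = 0.4344
8.72/5.59 = 1.56
R_total = 41.2 + 3.962 + 0.4344 + 1.56 + 2.02 = 49.18 ft²·°F·h/BTU
Q = A·ΔT/R = 1380 × (71.6 − 6.82) / 49.18 = 1818 BTU/h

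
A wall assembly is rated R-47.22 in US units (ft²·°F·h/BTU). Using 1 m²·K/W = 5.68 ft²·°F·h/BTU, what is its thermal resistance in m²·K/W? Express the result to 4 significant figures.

8.313 m²·K/W

R_SI = 47.22/5.68 = 8.3134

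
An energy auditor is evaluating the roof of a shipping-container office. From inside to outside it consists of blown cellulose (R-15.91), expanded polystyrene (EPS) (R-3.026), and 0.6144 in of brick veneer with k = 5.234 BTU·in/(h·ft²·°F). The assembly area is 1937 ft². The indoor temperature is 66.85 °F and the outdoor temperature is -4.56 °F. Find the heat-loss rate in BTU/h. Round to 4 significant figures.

7260 BTU/h

0.6144/5.234 = 0.11739
R_total = 15.91 + 3.026 + 0.11739 = 19.053 ft²·°F·h/BTU
Q = A·ΔT/R = 1937 × (66.85 − (-4.56)) / 19.053 = 7259.7 BTU/h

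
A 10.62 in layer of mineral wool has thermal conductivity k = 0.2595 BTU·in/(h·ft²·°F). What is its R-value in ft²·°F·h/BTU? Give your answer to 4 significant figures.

40.92 ft²·°F·h/BTU

R = L/k = 10.62/0.2595 = 40.925 ft²·°F·h/BTU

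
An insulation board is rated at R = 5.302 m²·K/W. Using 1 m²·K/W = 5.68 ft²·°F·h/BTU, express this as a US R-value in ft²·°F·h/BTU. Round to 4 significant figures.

R_US = 5.302 × 5.68 = 30.115

30.12 ft²·°F·h/BTU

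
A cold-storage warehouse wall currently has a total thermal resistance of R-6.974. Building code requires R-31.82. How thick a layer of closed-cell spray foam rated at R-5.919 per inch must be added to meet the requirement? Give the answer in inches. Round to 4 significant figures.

ΔR = 31.82 − 6.974 = 24.846 ft²·°F·h/BTU
L = ΔR / (R/in) = 24.846/5.919 = 4.1977 in

4.198 in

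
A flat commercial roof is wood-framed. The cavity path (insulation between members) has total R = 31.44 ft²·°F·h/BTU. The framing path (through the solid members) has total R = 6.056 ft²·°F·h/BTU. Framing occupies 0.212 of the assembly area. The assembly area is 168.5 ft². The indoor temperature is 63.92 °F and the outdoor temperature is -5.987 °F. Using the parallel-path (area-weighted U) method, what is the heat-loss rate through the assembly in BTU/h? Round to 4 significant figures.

707.6 BTU/h

U_eff = 0.788/31.44 + 0.212/6.056 = 0.025064 + 0.035007 = 0.06007
R_eff = 1/U_eff = 16.647 ft²·°F·h/BTU
Q = 168.5 × (63.92 − (-5.987)) / 16.647 = 707.59 BTU/h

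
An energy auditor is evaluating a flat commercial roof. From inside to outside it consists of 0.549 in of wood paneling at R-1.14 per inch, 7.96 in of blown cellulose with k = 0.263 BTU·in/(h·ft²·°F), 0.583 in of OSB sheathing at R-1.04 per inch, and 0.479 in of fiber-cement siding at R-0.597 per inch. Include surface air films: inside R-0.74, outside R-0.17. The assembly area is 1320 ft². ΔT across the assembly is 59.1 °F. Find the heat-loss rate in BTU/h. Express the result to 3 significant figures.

2390 BTU/h

0.549 × 1.14 = 0.6259
7.96/0.263 = 30.27
0.583 × 1.04 = 0.6063
0.479 × 0.597 = 0.286
R_total = 0.74 + 0.6259 + 30.27 + 0.6063 + 0.286 + 0.17 = 32.69 ft²·°F·h/BTU
Q = A·ΔT/R = 1320 × 59.1 / 32.69 = 2386 BTU/h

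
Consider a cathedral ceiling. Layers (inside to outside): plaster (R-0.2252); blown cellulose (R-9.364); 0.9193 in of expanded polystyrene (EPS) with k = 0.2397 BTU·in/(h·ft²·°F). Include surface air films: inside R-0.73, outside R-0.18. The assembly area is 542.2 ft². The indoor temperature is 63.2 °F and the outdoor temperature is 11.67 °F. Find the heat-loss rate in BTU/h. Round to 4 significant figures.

0.9193/0.2397 = 3.8352
R_total = 0.73 + 0.2252 + 9.364 + 3.8352 + 0.18 = 14.334 ft²·°F·h/BTU
Q = A·ΔT/R = 542.2 × (63.2 − 11.67) / 14.334 = 1949.1 BTU/h

1949 BTU/h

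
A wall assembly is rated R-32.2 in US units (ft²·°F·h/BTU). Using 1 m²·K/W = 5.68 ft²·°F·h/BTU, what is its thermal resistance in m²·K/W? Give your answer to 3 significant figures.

5.67 m²·K/W

R_SI = 32.2/5.68 = 5.669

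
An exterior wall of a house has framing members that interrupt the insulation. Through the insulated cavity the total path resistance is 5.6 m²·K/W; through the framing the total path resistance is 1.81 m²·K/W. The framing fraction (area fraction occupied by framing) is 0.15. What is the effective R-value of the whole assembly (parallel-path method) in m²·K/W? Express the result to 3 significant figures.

U_eff = 0.85/5.6 + 0.15/1.81 = 0.1518 + 0.08287 = 0.2347
R_eff = 1/U_eff = 4.262 m²·K/W

4.26 m²·K/W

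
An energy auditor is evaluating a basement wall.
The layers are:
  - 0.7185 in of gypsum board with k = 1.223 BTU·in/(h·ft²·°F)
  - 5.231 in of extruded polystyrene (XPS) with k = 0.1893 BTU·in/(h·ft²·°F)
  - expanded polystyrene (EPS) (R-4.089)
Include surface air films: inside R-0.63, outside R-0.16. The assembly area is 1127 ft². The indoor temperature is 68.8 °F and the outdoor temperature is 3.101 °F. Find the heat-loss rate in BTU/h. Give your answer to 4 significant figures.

2237 BTU/h

0.7185/1.223 = 0.58749
5.231/0.1893 = 27.633
R_total = 0.63 + 0.58749 + 27.633 + 4.089 + 0.16 = 33.1 ft²·°F·h/BTU
Q = A·ΔT/R = 1127 × (68.8 − 3.101) / 33.1 = 2237 BTU/h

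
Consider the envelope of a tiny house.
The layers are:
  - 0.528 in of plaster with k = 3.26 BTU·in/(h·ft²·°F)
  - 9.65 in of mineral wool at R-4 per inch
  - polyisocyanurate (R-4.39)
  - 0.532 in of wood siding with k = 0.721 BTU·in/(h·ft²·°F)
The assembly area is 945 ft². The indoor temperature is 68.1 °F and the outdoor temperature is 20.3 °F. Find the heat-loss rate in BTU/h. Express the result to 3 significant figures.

1030 BTU/h

0.528/3.26 = 0.162
9.65 × 4 = 38.6
0.532/0.721 = 0.7379
R_total = 0.162 + 38.6 + 4.39 + 0.7379 = 43.89 ft²·°F·h/BTU
Q = A·ΔT/R = 945 × (68.1 − 20.3) / 43.89 = 1029 BTU/h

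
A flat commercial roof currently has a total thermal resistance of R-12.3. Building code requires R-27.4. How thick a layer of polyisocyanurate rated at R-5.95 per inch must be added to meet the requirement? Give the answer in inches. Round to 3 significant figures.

ΔR = 27.4 − 12.3 = 15.1 ft²·°F·h/BTU
L = ΔR / (R/in) = 15.1/5.95 = 2.538 in

2.54 in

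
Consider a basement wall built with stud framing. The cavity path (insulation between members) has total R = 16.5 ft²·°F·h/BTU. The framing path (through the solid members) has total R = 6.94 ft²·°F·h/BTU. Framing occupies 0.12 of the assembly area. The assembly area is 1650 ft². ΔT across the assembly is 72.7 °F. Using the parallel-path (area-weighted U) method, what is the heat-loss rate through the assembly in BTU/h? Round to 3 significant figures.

8470 BTU/h

U_eff = 0.88/16.5 + 0.12/6.94 = 0.05333 + 0.01729 = 0.07062
R_eff = 1/U_eff = 14.16 ft²·°F·h/BTU
Q = 1650 × 72.7 / 14.16 = 8472 BTU/h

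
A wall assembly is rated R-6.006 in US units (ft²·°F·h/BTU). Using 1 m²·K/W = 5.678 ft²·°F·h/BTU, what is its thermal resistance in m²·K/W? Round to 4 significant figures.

1.058 m²·K/W

R_SI = 6.006/5.678 = 1.0578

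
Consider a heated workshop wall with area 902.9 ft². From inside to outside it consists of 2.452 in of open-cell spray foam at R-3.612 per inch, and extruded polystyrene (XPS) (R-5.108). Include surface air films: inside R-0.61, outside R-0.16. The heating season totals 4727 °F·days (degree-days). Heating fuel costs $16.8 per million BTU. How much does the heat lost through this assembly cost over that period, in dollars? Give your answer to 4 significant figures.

116.8 dollars

2.452 × 3.612 = 8.8566
R_total = 0.61 + 8.8566 + 5.108 + 0.16 = 14.735 ft²·°F·h/BTU
E = A × HDD × 24 / R = 902.9 × 4727 × 24 / 14.735 = 6951800 BTU
Cost = 6951800/10⁶ × 16.8 = $116.79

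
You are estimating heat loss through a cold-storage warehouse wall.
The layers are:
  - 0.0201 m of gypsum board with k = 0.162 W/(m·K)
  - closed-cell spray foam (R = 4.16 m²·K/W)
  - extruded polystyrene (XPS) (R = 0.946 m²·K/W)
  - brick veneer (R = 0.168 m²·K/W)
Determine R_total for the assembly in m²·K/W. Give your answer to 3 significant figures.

0.0201/0.162 = 0.1241
R_total = 0.1241 + 4.16 + 0.946 + 0.168 = 5.398 m²·K/W

5.40 m²·K/W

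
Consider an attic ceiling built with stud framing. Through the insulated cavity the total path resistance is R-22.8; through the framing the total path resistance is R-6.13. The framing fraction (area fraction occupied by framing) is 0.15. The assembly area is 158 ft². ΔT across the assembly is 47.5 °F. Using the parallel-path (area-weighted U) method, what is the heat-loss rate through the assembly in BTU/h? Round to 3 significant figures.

U_eff = 0.85/22.8 + 0.15/6.13 = 0.03728 + 0.02447 = 0.06175
R_eff = 1/U_eff = 16.19 ft²·°F·h/BTU
Q = 158 × 47.5 / 16.19 = 463.4 BTU/h

463 BTU/h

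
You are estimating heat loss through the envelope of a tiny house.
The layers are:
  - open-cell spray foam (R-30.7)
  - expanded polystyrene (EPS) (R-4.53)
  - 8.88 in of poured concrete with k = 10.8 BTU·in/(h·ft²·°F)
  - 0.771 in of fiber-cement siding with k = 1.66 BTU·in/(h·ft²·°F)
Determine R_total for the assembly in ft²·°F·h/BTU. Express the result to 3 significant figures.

8.88/10.8 = 0.8222
0.771/1.66 = 0.4645
R_total = 30.7 + 4.53 + 0.8222 + 0.4645 = 36.52 ft²·°F·h/BTU

36.5 ft²·°F·h/BTU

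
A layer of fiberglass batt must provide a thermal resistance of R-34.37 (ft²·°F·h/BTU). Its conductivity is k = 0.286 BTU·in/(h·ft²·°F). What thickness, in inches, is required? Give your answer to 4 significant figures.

9.830 in

L = R × k = 34.37 × 0.286 = 9.8298 in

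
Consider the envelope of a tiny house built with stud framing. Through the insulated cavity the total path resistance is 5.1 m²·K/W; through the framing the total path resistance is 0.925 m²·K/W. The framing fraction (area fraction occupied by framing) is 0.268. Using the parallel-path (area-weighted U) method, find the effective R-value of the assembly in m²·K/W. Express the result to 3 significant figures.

2.31 m²·K/W

U_eff = 0.732/5.1 + 0.268/0.925 = 0.1435 + 0.2897 = 0.4333
R_eff = 1/U_eff = 2.308 m²·K/W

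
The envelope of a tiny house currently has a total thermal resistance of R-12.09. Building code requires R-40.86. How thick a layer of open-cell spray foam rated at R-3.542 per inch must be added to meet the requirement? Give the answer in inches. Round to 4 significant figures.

ΔR = 40.86 − 12.09 = 28.77 ft²·°F·h/BTU
L = ΔR / (R/in) = 28.77/3.542 = 8.1225 in

8.123 in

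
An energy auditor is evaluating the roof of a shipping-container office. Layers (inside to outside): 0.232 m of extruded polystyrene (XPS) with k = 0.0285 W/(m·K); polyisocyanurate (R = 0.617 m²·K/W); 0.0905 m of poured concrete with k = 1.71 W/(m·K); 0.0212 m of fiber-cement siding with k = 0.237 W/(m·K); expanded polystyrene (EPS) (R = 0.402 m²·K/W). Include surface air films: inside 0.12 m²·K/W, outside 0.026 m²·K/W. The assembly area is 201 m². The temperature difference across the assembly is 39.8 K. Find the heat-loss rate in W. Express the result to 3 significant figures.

0.232/0.0285 = 8.14
0.0905/1.71 = 0.05292
0.0212/0.237 = 0.08945
R_total = 0.12 + 8.14 + 0.617 + 0.05292 + 0.08945 + 0.402 + 0.026 = 9.448 m²·K/W
Q = A·ΔT/R = 201 × 39.8 / 9.448 = 846.7 W

847 W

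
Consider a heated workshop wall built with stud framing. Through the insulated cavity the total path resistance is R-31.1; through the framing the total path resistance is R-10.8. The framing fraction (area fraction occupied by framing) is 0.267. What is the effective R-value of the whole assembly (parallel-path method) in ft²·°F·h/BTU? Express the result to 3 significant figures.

20.7 ft²·°F·h/BTU

U_eff = 0.733/31.1 + 0.267/10.8 = 0.02357 + 0.02472 = 0.04829
R_eff = 1/U_eff = 20.71 ft²·°F·h/BTU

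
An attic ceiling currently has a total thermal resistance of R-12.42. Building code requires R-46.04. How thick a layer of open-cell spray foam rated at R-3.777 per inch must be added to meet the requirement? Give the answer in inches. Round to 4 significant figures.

8.901 in

ΔR = 46.04 − 12.42 = 33.62 ft²·°F·h/BTU
L = ΔR / (R/in) = 33.62/3.777 = 8.9012 in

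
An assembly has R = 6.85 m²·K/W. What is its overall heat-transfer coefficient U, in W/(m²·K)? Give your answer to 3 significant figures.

0.146 W/(m²·K)

U = 1/R = 1/6.85 = 0.146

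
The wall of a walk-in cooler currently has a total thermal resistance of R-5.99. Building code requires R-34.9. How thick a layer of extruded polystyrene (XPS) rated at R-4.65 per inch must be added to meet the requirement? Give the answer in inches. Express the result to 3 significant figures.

6.22 in

ΔR = 34.9 − 5.99 = 28.91 ft²·°F·h/BTU
L = ΔR / (R/in) = 28.91/4.65 = 6.217 in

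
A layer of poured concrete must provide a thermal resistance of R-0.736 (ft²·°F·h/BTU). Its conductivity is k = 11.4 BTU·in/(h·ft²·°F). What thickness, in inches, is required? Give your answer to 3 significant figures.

8.39 in

L = R × k = 0.736 × 11.4 = 8.39 in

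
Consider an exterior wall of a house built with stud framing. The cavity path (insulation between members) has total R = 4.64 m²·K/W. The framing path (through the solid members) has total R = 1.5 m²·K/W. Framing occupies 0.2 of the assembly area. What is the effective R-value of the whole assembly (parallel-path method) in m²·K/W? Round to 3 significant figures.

3.27 m²·K/W

U_eff = 0.8/4.64 + 0.2/1.5 = 0.1724 + 0.1333 = 0.3057
R_eff = 1/U_eff = 3.271 m²·K/W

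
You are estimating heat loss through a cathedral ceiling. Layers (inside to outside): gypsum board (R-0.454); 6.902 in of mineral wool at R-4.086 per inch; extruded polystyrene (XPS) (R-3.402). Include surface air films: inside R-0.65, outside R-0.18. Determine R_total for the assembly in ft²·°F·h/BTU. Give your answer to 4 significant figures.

6.902 × 4.086 = 28.202
R_total = 0.65 + 0.454 + 28.202 + 3.402 + 0.18 = 32.888 ft²·°F·h/BTU

32.89 ft²·°F·h/BTU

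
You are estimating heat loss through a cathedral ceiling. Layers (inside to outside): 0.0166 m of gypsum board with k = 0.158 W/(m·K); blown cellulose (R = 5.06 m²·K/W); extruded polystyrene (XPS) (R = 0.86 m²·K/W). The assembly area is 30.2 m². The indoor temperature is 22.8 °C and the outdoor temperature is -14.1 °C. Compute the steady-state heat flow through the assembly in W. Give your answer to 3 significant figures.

185 W

0.0166/0.158 = 0.1051
R_total = 0.1051 + 5.06 + 0.86 = 6.025 m²·K/W
Q = A·ΔT/R = 30.2 × (22.8 − (-14.1)) / 6.025 = 185 W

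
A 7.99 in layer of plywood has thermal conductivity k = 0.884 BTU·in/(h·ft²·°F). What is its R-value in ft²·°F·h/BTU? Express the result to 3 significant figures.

R = L/k = 7.99/0.884 = 9.038 ft²·°F·h/BTU

9.04 ft²·°F·h/BTU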